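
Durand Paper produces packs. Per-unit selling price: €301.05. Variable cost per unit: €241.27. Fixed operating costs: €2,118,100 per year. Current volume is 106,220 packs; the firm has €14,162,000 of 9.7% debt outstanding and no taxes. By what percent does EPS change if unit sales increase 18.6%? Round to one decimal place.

+41.3%

Contribution at this volume is 106,220 × €59.78 = €6,349,831.60.
Operating income = contribution − fixed costs = €6,349,831.60 − €2,118,100 = €4,231,731.60.
After interest of €1,373,714.00, pre-tax earnings = €2,858,017.60.
Degree of combined leverage = contribution ÷ (EBIT − I) = €6,349,831.60 ÷ €2,858,017.60 = 2.2218.
EPS therefore changes by 2.2218 × (+18.6%) = +41.3%.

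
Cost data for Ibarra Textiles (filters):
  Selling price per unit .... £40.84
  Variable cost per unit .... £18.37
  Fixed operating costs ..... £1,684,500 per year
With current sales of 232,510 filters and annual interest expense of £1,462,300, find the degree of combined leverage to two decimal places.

2.51

Total contribution margin = 232,510 × £22.47 = £5,224,499.70.
EBIT = £5,224,499.70 − £1,684,500 = £3,539,999.70. Interest = £1,462,300.00.
DOL = £5,224,499.70 ÷ £3,539,999.70 = 1.4758; DFL = £3,539,999.70 ÷ £2,077,699.70 = 1.7038.
DCL = DOL × DFL = 1.4758 × 1.7038 = 2.5145.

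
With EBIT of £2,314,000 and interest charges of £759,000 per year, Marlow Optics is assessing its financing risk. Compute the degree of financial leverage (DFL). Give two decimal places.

1.49

Interest = £759,000.00.
Degree of financial leverage = EBIT / (EBIT − interest) = £2,314,000 / £1,555,000.00 = 1.4881.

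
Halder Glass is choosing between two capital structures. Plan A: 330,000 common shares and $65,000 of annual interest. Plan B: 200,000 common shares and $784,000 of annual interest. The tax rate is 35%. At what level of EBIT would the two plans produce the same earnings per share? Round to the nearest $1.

$1,890,154

Set EPS_A = EPS_B: (EBIT − $65,000)(1 − 0.35) ÷ 330,000 = (EBIT − $784,000)(1 − 0.35) ÷ 200,000.
The (1 − t) factor cancels: (EBIT − 65,000) × 200,000 = (EBIT − 784,000) × 330,000.
EBIT × (330,000 − 200,000) = 784,000 × 330,000 − 65,000 × 200,000 = 245,720,000,000, so EBIT = 245,720,000,000 ÷ 130,000 = 1,890,153.85.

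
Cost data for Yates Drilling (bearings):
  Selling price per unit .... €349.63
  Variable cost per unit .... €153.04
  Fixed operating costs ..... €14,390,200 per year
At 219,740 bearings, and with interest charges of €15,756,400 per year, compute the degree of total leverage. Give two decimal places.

Total contribution margin = 219,740 × €196.59 = €43,198,686.60.
EBIT = €43,198,686.60 − €14,390,200 = €28,808,486.60. Interest = €15,756,400.00, so EBIT − I = €13,052,086.60.
Degree of total leverage = total CM / (EBIT − interest) = €43,198,686.60 / €13,052,086.60 = 3.3097.

3.31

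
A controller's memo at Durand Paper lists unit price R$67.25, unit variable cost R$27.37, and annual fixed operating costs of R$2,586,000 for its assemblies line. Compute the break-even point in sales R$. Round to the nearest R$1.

CM per unit = R$67.25 − R$27.37 = R$39.88; CM ratio = R$39.88 / R$67.25 = 0.5930.
Break-even sales = FC ÷ CM ratio = R$2,586,000 × R$67.25 / R$39.88 = R$4,360,795.

R$4,360,795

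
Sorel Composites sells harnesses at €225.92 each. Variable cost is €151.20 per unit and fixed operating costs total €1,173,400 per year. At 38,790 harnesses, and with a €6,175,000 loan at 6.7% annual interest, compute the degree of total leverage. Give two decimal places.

2.21

At 38,790 units, contribution = 38,790 × €74.72 = €2,898,388.80.
Subtracting fixed costs: EBIT = €2,898,388.80 − €1,173,400 = €1,724,988.80. Interest = €413,725.00.
DOL = €2,898,388.80 ÷ €1,724,988.80 = 1.6802; DFL = €1,724,988.80 ÷ €1,311,263.80 = 1.3155.
DCL = DOL × DFL = 1.6802 × 1.3155 = 2.2103.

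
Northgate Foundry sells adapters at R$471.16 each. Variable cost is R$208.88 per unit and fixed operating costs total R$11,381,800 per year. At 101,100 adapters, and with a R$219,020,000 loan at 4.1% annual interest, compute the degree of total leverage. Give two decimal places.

4.31

At 101,100 units, contribution = 101,100 × R$262.28 = R$26,516,508.00.
Operating income = contribution − fixed costs = R$26,516,508.00 − R$11,381,800 = R$15,134,708.00. Interest = R$8,979,820.00.
DOL = R$26,516,508.00 ÷ R$15,134,708.00 = 1.7520; DFL = R$15,134,708.00 ÷ R$6,154,888.00 = 2.4590.
Combined leverage = 1.7520 × 2.4590 = 4.3082.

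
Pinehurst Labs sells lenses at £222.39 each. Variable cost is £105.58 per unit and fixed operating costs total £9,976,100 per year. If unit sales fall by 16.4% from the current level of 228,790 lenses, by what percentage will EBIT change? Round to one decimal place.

At 228,790 units, contribution = 228,790 × £116.81 = £26,724,959.90.
EBIT = £26,724,959.90 − £9,976,100 = £16,748,859.90.
Degree of operating leverage = £26,724,959.90 / £16,748,859.90 = 1.5956.
%ΔEBIT = DOL × %ΔSales = 1.5956 × -16.4% = -26.2%.

-26.2%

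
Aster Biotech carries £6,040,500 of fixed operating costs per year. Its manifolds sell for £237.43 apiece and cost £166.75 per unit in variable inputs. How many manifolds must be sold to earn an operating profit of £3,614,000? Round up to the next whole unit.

Unit CM = price − variable cost = £237.43 − £166.75 = £70.68.
Need Q such that Q × £70.68 − £6,040,500 = £3,614,000, i.e. Q = £9,654,500 / £70.68 = 136,594.51 → 136,595.

136,595 manifolds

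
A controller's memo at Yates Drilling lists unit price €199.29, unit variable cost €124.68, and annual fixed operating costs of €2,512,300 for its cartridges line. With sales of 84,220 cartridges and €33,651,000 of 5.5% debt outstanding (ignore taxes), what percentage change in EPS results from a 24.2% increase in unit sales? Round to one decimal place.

At 84,220 units, contribution = 84,220 × €74.61 = €6,283,654.20.
Subtracting fixed costs: EBIT = €6,283,654.20 − €2,512,300 = €3,771,354.20.
After interest of €1,850,805.00, pre-tax earnings = €1,920,549.20.
DCL = total CM / (EBIT − I) = €6,283,654.20 / €1,920,549.20 = 3.2718.
EPS therefore changes by 3.2718 × (+24.2%) = +79.2%.

+79.2%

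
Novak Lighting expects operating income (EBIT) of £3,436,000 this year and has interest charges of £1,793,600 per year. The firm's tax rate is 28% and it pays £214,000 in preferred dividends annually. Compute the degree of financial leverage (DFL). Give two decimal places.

2.55

Annual interest charges come to £1,793,600.00.
Preferred dividends grossed up pre-tax: £214,000 / (1 − 0.28) = £297,222.22.
DFL = EBIT ÷ [EBIT − I − D_p/(1−t)] = £3,436,000 ÷ [£3,436,000 − £1,793,600.00 − £297,222.22] = £3,436,000 ÷ £1,345,177.78 = 2.5543.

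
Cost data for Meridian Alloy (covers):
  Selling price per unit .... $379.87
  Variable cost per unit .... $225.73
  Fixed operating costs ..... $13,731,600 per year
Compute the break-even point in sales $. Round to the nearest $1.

$33,840,813

Contribution margin per unit = $379.87 − $225.73 = $154.14, a CM ratio of $154.14 ÷ $379.87 = 0.4058.
Break-even revenue = fixed costs × price ÷ CM = $13,731,600 × $379.87 ÷ $154.14 = $33,840,813.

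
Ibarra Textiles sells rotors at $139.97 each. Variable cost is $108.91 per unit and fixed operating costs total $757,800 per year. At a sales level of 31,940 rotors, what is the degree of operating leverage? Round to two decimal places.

Total contribution margin = 31,940 × $31.06 = $992,056.40.
EBIT = $992,056.40 − $757,800 = $234,256.40.
DOL = contribution ÷ EBIT = $992,056.40 ÷ $234,256.40 = 4.2349.

4.23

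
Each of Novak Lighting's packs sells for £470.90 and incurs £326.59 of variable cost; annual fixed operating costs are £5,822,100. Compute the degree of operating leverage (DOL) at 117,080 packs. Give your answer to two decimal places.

1.53

At 117,080 units, contribution = 117,080 × £144.31 = £16,895,814.80.
Subtracting fixed costs: EBIT = £16,895,814.80 − £5,822,100 = £11,073,714.80.
Degree of operating leverage = £16,895,814.80 / £11,073,714.80 = 1.5258.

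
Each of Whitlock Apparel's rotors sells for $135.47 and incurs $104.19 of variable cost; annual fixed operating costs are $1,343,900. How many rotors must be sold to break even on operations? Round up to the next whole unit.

42,964 rotors

Each unit contributes $135.47 − $104.19 = $31.28.
Units to break even: $1,343,900 ÷ $31.28 = 42,963.55, rounded up to 42,964.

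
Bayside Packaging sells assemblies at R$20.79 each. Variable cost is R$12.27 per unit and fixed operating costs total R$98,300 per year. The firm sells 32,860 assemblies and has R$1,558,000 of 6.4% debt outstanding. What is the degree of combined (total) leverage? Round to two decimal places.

3.42

At 32,860 units, contribution = 32,860 × R$8.52 = R$279,967.20.
Operating income = contribution − fixed costs = R$279,967.20 − R$98,300 = R$181,667.20. Interest = R$99,712.00.
DOL = R$279,967.20 ÷ R$181,667.20 = 1.5411; DFL = R$181,667.20 ÷ R$81,955.20 = 2.2167.
Combined leverage = 1.5411 × 2.2167 = 3.4162.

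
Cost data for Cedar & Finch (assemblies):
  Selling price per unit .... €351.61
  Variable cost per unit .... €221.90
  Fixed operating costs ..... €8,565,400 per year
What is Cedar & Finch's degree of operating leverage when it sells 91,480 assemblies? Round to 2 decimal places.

3.60

At 91,480 units, contribution = 91,480 × €129.71 = €11,865,870.80.
Subtracting fixed costs: EBIT = €11,865,870.80 − €8,565,400 = €3,300,470.80.
DOL = contribution ÷ EBIT = €11,865,870.80 ÷ €3,300,470.80 = 3.5952.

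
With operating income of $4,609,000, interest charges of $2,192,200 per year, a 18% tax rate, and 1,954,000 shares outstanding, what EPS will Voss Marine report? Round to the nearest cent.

Interest = $2,192,200.00, so EBT = $4,609,000 − $2,192,200.00 = $2,416,800.00.
Net income = $2,416,800.00 × (1 − 0.18) = $1,981,776.00.
Per share: $1,981,776.00 / 1,954,000 shares = $1.01.

$1.01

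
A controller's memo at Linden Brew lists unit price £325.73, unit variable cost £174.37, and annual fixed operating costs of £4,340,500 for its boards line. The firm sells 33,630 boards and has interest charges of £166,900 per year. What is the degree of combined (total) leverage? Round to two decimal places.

Contribution at this volume is 33,630 × £151.36 = £5,090,236.80.
EBIT = £5,090,236.80 − £4,340,500 = £749,736.80. Interest = £166,900.00, so EBIT − I = £582,836.80.
DCL = contribution ÷ (EBIT − I) = £5,090,236.80 ÷ £582,836.80 = 8.7336.

8.73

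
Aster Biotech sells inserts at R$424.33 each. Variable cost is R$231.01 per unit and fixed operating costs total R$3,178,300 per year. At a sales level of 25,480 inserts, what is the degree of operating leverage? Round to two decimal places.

Contribution at this volume is 25,480 × R$193.32 = R$4,925,793.60.
EBIT = R$4,925,793.60 − R$3,178,300 = R$1,747,493.60.
So DOL = total CM / EBIT = R$4,925,793.60 / R$1,747,493.60 = 2.8188.

2.82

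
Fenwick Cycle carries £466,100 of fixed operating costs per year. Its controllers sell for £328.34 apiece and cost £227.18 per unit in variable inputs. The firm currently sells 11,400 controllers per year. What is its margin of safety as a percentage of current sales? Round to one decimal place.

59.6%

Contribution margin per unit = £328.34 − £227.18 = £101.16. Break-even units = £466,100 ÷ £101.16 = 4,607.55; break-even revenue = 4,607.55 × £328.34 = £1,512,843.75.
Actual sales revenue = 11,400 × £328.34 = £3,743,076.00.
Margin of safety = (£3,743,076.00 − £1,512,843.75) ÷ £3,743,076.00 = 59.6%.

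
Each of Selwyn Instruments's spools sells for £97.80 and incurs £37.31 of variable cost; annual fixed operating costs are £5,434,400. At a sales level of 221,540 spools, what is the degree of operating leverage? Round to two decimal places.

Contribution at this volume is 221,540 × £60.49 = £13,400,954.60.
Operating income = contribution − fixed costs = £13,400,954.60 − £5,434,400 = £7,966,554.60.
Degree of operating leverage = £13,400,954.60 / £7,966,554.60 = 1.6822.

1.68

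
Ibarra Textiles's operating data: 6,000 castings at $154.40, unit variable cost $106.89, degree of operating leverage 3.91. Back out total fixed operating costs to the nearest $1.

Total contribution margin = 6,000 × $47.51 = $285,060.00.
DOL = contribution / EBIT, so EBIT = $285,060.00 / 3.91 = $72,905.37.
And FC = contribution − EBIT = $285,060.00 − $72,905.37 = $212,155.

$212,155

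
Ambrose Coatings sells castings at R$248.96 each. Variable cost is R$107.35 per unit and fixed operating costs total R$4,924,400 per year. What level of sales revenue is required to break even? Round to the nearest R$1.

CM per unit = R$248.96 − R$107.35 = R$141.61; CM ratio = R$141.61 / R$248.96 = 0.5688.
Break-even revenue = fixed costs × price ÷ CM = R$4,924,400 × R$248.96 ÷ R$141.61 = R$8,657,430.

R$8,657,430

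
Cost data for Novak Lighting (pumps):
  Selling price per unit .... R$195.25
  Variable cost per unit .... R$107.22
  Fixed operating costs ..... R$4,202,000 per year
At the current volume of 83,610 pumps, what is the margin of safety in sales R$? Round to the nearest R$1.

R$7,004,842

Contribution margin per unit = R$195.25 − R$107.22 = R$88.03. Break-even units = R$4,202,000 ÷ R$88.03 = 47,733.73; break-even revenue = 47,733.73 × R$195.25 = R$9,320,010.22.
Current sales = 83,610 × R$195.25 = R$16,324,852.50.
Margin of safety = R$16,324,852.50 − R$9,320,010.22 = R$7,004,842.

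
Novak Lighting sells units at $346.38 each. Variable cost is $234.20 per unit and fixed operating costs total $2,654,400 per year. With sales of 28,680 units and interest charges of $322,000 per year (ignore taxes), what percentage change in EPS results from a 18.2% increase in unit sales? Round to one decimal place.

+243.0%

At 28,680 units, contribution = 28,680 × $112.18 = $3,217,322.40.
Subtracting fixed costs: EBIT = $3,217,322.40 − $2,654,400 = $562,922.40.
After interest of $322,000.00, pre-tax earnings = $240,922.40.
DCL = total CM / (EBIT − I) = $3,217,322.40 / $240,922.40 = 13.3542.
%ΔEPS = DCL × %ΔSales = 13.3542 × +18.2% = +243.0%.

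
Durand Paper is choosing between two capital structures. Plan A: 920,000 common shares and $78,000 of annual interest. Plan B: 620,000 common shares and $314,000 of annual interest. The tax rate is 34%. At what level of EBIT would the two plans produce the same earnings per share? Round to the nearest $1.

Set EPS_A = EPS_B: (EBIT − $78,000)(1 − 0.34) ÷ 920,000 = (EBIT − $314,000)(1 − 0.34) ÷ 620,000.
The (1 − t) factor cancels: (EBIT − 78,000) × 620,000 = (EBIT − 314,000) × 920,000.
Solving, EBIT = (314,000·920,000 − 78,000·620,000) / (920,000 − 620,000) = 240,520,000,000 / 300,000 = 801,733.33.

$801,733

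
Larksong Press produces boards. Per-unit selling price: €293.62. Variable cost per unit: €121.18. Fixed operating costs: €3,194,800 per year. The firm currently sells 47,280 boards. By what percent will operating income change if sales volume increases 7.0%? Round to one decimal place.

+11.5%

Contribution at this volume is 47,280 × €172.44 = €8,152,963.20.
EBIT = €8,152,963.20 − €3,194,800 = €4,958,163.20.
DOL = contribution ÷ EBIT = €8,152,963.20 ÷ €4,958,163.20 = 1.6444.
%ΔEBIT = DOL × %ΔSales = 1.6444 × +7.0% = +11.5%.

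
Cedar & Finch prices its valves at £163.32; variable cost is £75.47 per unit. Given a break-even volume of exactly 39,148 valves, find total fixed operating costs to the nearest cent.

£3,439,151.80

Unit CM = price − variable cost = £163.32 − £75.47 = £87.85.
Fixed costs = break-even units × CM = 39,148 × £87.85 = £3,439,151.80.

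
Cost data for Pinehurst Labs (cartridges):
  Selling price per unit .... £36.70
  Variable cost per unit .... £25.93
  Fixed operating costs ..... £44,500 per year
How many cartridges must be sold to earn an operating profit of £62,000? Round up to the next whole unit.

9,889 cartridges

Each unit contributes £36.70 − £25.93 = £10.77.
Need Q such that Q × £10.77 − £44,500 = £62,000, i.e. Q = £106,500 / £10.77 = 9,888.58 → 9,889.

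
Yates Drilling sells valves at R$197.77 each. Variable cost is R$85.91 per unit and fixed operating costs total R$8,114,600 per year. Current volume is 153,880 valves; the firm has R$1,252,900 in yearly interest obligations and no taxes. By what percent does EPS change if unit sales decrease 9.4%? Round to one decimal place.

Contribution at this volume is 153,880 × R$111.86 = R$17,213,016.80.
EBIT = R$17,213,016.80 − R$8,114,600 = R$9,098,416.80.
Interest = R$1,252,900.00, so EBIT − I = R$7,845,516.80.
Degree of combined leverage = contribution ÷ (EBIT − I) = R$17,213,016.80 ÷ R$7,845,516.80 = 2.1940.
%ΔEPS = DCL × %ΔSales = 2.1940 × -9.4% = -20.6%.

-20.6%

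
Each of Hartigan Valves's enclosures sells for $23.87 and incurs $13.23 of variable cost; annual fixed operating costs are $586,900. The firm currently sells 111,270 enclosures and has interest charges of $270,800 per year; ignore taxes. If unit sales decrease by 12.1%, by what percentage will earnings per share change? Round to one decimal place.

-43.9%

Total contribution margin = 111,270 × $10.64 = $1,183,912.80.
EBIT = $1,183,912.80 − $586,900 = $597,012.80.
Interest = $270,800.00, so EBIT − I = $326,212.80.
DCL = total CM / (EBIT − I) = $1,183,912.80 / $326,212.80 = 3.6293.
EPS therefore changes by 3.6293 × (-12.1%) = -43.9%.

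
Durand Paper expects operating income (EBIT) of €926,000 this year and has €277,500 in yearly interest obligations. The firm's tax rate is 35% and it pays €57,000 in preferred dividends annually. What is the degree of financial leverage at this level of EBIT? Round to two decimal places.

1.65

Annual interest charges come to €277,500.00.
Pre-tax preferred-dividend burden = €57,000 ÷ (1 − 0.35) = €87,692.31.
DFL = EBIT ÷ [EBIT − I − D_p/(1−t)] = €926,000 ÷ [€926,000 − €277,500.00 − €87,692.31] = €926,000 ÷ €560,807.69 = 1.6512.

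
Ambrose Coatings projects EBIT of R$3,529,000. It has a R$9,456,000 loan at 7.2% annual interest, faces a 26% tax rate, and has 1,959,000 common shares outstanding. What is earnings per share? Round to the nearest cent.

Pre-tax income = R$3,529,000 − R$680,832.00 = R$2,848,168.00.
After tax at 26%: net income = R$2,848,168.00 × 0.74 = R$2,107,644.32.
EPS = R$2,107,644.32 ÷ 1,959,000 = R$1.08.

R$1.08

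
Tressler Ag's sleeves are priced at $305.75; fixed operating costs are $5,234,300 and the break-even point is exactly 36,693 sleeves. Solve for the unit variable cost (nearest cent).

At break-even, FC = Q × (P − VC), so P − VC = $5,234,300 ÷ 36,693 = $142.6512.
Variable cost per unit = $305.75 − $142.6512 = $163.10.

$163.10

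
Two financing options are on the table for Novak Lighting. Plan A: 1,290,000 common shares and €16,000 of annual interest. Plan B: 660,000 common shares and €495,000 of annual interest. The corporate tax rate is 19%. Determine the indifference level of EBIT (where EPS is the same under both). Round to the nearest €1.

At indifference, (EBIT − 16,000)(1 − t)/1,290,000 = (EBIT − 495,000)(1 − t)/660,000.
The (1 − t) factor cancels: (EBIT − 16,000) × 660,000 = (EBIT − 495,000) × 1,290,000.
EBIT × (1,290,000 − 660,000) = 495,000 × 1,290,000 − 16,000 × 660,000 = 627,990,000,000, so EBIT = 627,990,000,000 ÷ 630,000 = 996,809.52.

€996,810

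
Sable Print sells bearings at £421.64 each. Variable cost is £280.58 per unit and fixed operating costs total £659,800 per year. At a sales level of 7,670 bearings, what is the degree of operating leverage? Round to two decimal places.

2.56

At 7,670 units, contribution = 7,670 × £141.06 = £1,081,930.20.
Subtracting fixed costs: EBIT = £1,081,930.20 − £659,800 = £422,130.20.
So DOL = total CM / EBIT = £1,081,930.20 / £422,130.20 = 2.5630.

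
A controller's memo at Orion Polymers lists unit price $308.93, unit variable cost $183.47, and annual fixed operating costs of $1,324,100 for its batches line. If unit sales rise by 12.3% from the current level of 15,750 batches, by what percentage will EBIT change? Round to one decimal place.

+37.3%

Contribution at this volume is 15,750 × $125.46 = $1,975,995.00.
Operating income = contribution − fixed costs = $1,975,995.00 − $1,324,100 = $651,895.00.
Degree of operating leverage = $1,975,995.00 / $651,895.00 = 3.0312.
Operating income changes by 3.0312 × +12.3% = +37.3%.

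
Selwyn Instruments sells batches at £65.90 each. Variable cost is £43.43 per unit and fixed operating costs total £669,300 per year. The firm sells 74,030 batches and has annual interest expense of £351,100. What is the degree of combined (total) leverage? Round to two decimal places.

2.59

Total contribution margin = 74,030 × £22.47 = £1,663,454.10.
EBIT = £1,663,454.10 − £669,300 = £994,154.10. Interest = £351,100.00, so EBIT − I = £643,054.10.
DCL = contribution ÷ (EBIT − I) = £1,663,454.10 ÷ £643,054.10 = 2.5868.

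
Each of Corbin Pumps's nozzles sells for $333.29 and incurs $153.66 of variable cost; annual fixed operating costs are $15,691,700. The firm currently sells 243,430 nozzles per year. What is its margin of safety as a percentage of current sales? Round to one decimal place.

Contribution margin per unit = $333.29 − $153.66 = $179.63. Break-even units = $15,691,700 ÷ $179.63 = 87,355.68; break-even revenue = 87,355.68 × $333.29 = $29,114,773.11.
Actual sales revenue = 243,430 × $333.29 = $81,132,784.70.
Margin of safety = ($81,132,784.70 − $29,114,773.11) ÷ $81,132,784.70 = 64.1%.

64.1%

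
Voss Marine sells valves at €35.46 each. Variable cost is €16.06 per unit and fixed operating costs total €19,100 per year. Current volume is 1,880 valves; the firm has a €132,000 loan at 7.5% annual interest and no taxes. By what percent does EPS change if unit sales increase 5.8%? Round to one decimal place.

+28.3%

Total contribution margin = 1,880 × €19.40 = €36,472.00.
EBIT = €36,472.00 − €19,100 = €17,372.00.
Interest = €9,900.00, so EBIT − I = €7,472.00.
DCL = total CM / (EBIT − I) = €36,472.00 / €7,472.00 = 4.8812.
EPS therefore changes by 4.8812 × (+5.8%) = +28.3%.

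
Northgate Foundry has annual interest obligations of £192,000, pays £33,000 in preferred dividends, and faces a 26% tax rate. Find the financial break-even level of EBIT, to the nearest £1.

£236,595

Preferred dividends are paid after tax, so their pre-tax equivalent is £33,000 ÷ (1 − 0.26) = £44,594.59.
EPS = 0 when EBIT covers interest plus the pre-tax preferred burden: £192,000 + £44,594.59 = £236,594.59.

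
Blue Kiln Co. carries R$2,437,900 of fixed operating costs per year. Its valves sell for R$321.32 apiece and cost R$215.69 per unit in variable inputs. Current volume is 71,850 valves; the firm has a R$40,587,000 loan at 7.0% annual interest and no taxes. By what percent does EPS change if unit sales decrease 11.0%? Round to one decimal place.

-36.1%

Contribution at this volume is 71,850 × R$105.63 = R$7,589,515.50.
Operating income = contribution − fixed costs = R$7,589,515.50 − R$2,437,900 = R$5,151,615.50.
After interest of R$2,841,090.00, pre-tax earnings = R$2,310,525.50.
DCL = total CM / (EBIT − I) = R$7,589,515.50 / R$2,310,525.50 = 3.2848.
EPS therefore changes by 3.2848 × (-11.0%) = -36.1%.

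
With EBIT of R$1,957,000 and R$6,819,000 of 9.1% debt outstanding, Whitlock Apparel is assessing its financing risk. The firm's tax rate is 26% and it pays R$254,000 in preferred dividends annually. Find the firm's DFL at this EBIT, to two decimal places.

Interest = R$620,529.00.
Pre-tax preferred-dividend burden = R$254,000 ÷ (1 − 0.26) = R$343,243.24.
DFL = EBIT ÷ [EBIT − I − D_p/(1−t)] = R$1,957,000 ÷ [R$1,957,000 − R$620,529.00 − R$343,243.24] = R$1,957,000 ÷ R$993,227.76 = 1.9703.

1.97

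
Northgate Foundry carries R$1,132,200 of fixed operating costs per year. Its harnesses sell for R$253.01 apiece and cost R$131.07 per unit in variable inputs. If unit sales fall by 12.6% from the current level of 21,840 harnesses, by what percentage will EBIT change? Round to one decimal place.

Total contribution margin = 21,840 × R$121.94 = R$2,663,169.60.
Subtracting fixed costs: EBIT = R$2,663,169.60 − R$1,132,200 = R$1,530,969.60.
So DOL = total CM / EBIT = R$2,663,169.60 / R$1,530,969.60 = 1.7395.
%ΔEBIT = DOL × %ΔSales = 1.7395 × -12.6% = -21.9%.

-21.9%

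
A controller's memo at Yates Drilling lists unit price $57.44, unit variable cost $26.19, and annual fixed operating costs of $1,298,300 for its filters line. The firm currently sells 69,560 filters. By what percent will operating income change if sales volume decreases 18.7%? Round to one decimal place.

-46.4%

Total contribution margin = 69,560 × $31.25 = $2,173,750.00.
EBIT = $2,173,750.00 − $1,298,300 = $875,450.00.
DOL = contribution ÷ EBIT = $2,173,750.00 ÷ $875,450.00 = 2.4830.
So EBIT moves 2.4830 × (-18.7%) = -46.4%.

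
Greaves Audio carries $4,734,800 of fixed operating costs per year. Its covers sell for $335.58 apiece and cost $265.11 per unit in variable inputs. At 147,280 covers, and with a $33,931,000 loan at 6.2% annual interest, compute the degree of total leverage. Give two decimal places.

Contribution at this volume is 147,280 × $70.47 = $10,378,821.60.
EBIT = $10,378,821.60 − $4,734,800 = $5,644,021.60. Interest = $2,103,722.00.
DOL = $10,378,821.60 ÷ $5,644,021.60 = 1.8389; DFL = $5,644,021.60 ÷ $3,540,299.60 = 1.5942.
Combined leverage = 1.8389 × 1.5942 = 2.9316.

2.93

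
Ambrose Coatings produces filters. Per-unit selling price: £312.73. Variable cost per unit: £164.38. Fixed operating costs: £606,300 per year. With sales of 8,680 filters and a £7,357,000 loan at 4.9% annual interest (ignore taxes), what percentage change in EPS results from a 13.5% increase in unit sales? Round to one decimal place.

+54.2%

At 8,680 units, contribution = 8,680 × £148.35 = £1,287,678.00.
EBIT = £1,287,678.00 − £606,300 = £681,378.00.
Interest = £360,493.00, so EBIT − I = £320,885.00.
Degree of combined leverage = contribution ÷ (EBIT − I) = £1,287,678.00 ÷ £320,885.00 = 4.0129.
EPS therefore changes by 4.0129 × (+13.5%) = +54.2%.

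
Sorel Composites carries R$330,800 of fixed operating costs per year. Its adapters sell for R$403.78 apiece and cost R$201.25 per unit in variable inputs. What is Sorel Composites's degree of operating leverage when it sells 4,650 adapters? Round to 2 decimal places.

1.54

At 4,650 units, contribution = 4,650 × R$202.53 = R$941,764.50.
EBIT = R$941,764.50 − R$330,800 = R$610,964.50.
DOL = contribution ÷ EBIT = R$941,764.50 ÷ R$610,964.50 = 1.5414.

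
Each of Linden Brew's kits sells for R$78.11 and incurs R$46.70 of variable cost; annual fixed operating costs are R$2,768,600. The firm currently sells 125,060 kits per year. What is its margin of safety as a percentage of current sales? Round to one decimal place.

Unit CM = price − variable cost = R$78.11 − R$46.70 = R$31.41. Break-even units = R$2,768,600 ÷ R$31.41 = 88,143.90; break-even revenue = 88,143.90 × R$78.11 = R$6,884,920.28.
Current sales = 125,060 × R$78.11 = R$9,768,436.60.
Margin of safety = (R$9,768,436.60 − R$6,884,920.28) ÷ R$9,768,436.60 = 29.5%.

29.5%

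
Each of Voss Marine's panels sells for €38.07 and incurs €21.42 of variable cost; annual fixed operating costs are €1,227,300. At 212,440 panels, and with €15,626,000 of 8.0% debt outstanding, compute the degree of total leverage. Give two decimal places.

3.34

Total contribution margin = 212,440 × €16.65 = €3,537,126.00.
Operating income = contribution − fixed costs = €3,537,126.00 − €1,227,300 = €2,309,826.00. Interest = €1,250,080.00, so EBIT − I = €1,059,746.00.
DCL = contribution ÷ (EBIT − I) = €3,537,126.00 ÷ €1,059,746.00 = 3.3377.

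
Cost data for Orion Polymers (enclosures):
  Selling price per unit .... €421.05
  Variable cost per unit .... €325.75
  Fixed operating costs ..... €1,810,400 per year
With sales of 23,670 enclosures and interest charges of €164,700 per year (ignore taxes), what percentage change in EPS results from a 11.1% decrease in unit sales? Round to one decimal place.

Total contribution margin = 23,670 × €95.30 = €2,255,751.00.
EBIT = €2,255,751.00 − €1,810,400 = €445,351.00.
Interest = €164,700.00, so EBIT − I = €280,651.00.
Degree of combined leverage = contribution ÷ (EBIT − I) = €2,255,751.00 ÷ €280,651.00 = 8.0376.
%ΔEPS = DCL × %ΔSales = 8.0376 × -11.1% = -89.2%.

-89.2%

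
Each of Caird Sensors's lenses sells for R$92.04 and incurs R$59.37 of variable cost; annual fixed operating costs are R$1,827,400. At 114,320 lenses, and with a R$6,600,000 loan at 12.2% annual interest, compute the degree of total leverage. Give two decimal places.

3.39

Total contribution margin = 114,320 × R$32.67 = R$3,734,834.40.
Subtracting fixed costs: EBIT = R$3,734,834.40 − R$1,827,400 = R$1,907,434.40. Interest = R$805,200.00.
DOL = R$3,734,834.40 ÷ R$1,907,434.40 = 1.9580; DFL = R$1,907,434.40 ÷ R$1,102,234.40 = 1.7305.
DCL = DOL × DFL = 1.9580 × 1.7305 = 3.3883.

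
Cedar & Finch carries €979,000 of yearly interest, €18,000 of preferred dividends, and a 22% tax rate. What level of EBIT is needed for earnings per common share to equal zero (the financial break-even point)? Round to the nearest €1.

Grossing the preferred dividend up to pre-tax terms: €18,000 / (1 − 0.22) = €23,076.92.
Financial break-even EBIT = interest + D_p ÷ (1 − t) = €979,000 + €23,076.92 = €1,002,076.92.

€1,002,077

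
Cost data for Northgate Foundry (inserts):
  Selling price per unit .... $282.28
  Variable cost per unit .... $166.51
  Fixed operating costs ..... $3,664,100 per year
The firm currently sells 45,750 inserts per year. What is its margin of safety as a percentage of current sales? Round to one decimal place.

Unit CM = price − variable cost = $282.28 − $166.51 = $115.77. Break-even units = $3,664,100 ÷ $115.77 = 31,649.82; break-even revenue = 31,649.82 × $282.28 = $8,934,112.02.
Actual sales revenue = 45,750 × $282.28 = $12,914,310.00.
Margin of safety = ($12,914,310.00 − $8,934,112.02) ÷ $12,914,310.00 = 30.8%.

30.8%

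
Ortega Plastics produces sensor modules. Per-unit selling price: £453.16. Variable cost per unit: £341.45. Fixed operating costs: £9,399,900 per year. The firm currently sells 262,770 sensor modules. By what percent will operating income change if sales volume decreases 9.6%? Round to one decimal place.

-14.1%

At 262,770 units, contribution = 262,770 × £111.71 = £29,354,036.70.
Operating income = contribution − fixed costs = £29,354,036.70 − £9,399,900 = £19,954,136.70.
Degree of operating leverage = £29,354,036.70 / £19,954,136.70 = 1.4711.
So EBIT moves 1.4711 × (-9.6%) = -14.1%.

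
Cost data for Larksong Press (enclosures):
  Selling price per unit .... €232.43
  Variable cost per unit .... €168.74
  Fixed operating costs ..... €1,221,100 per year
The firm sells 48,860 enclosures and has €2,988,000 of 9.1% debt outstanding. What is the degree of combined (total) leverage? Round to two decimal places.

1.92

Total contribution margin = 48,860 × €63.69 = €3,111,893.40.
EBIT = €3,111,893.40 − €1,221,100 = €1,890,793.40. Interest = €271,908.00, so EBIT − I = €1,618,885.40.
Degree of total leverage = total CM / (EBIT − interest) = €3,111,893.40 / €1,618,885.40 = 1.9222.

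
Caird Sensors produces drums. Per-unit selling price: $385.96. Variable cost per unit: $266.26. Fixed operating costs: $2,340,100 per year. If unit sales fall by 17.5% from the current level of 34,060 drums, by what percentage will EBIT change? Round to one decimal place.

-41.1%

Total contribution margin = 34,060 × $119.70 = $4,076,982.00.
EBIT = $4,076,982.00 − $2,340,100 = $1,736,882.00.
So DOL = total CM / EBIT = $4,076,982.00 / $1,736,882.00 = 2.3473.
%ΔEBIT = DOL × %ΔSales = 2.3473 × -17.5% = -41.1%.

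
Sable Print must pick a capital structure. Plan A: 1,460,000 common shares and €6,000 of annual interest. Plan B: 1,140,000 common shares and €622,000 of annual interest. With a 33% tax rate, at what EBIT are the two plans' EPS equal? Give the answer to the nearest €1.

At indifference, (EBIT − 6,000)(1 − t)/1,460,000 = (EBIT − 622,000)(1 − t)/1,140,000.
Cancelling (1 − t) and cross-multiplying: 1,140,000·(EBIT − 6,000) = 1,460,000·(EBIT − 622,000).
EBIT × (1,460,000 − 1,140,000) = 622,000 × 1,460,000 − 6,000 × 1,140,000 = 901,280,000,000, so EBIT = 901,280,000,000 ÷ 320,000 = 2,816,500.00.

€2,816,500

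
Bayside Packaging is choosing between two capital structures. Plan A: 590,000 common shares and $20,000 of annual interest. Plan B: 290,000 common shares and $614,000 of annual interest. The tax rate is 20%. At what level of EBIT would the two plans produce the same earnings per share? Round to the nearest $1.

$1,188,200

At indifference, (EBIT − 20,000)(1 − t)/590,000 = (EBIT − 614,000)(1 − t)/290,000.
The (1 − t) factor cancels: (EBIT − 20,000) × 290,000 = (EBIT − 614,000) × 590,000.
EBIT × (590,000 − 290,000) = 614,000 × 590,000 − 20,000 × 290,000 = 356,460,000,000, so EBIT = 356,460,000,000 ÷ 300,000 = 1,188,200.00.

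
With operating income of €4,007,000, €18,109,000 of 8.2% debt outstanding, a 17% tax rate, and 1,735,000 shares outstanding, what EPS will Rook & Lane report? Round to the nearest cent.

€1.21

Interest = €1,484,938.00, so EBT = €4,007,000 − €1,484,938.00 = €2,522,062.00.
Net income = €2,522,062.00 × (1 − 0.17) = €2,093,311.46.
EPS = €2,093,311.46 ÷ 1,735,000 = €1.21.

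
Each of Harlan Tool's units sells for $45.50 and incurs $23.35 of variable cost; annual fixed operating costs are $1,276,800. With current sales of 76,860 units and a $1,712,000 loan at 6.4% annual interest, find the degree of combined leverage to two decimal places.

At 76,860 units, contribution = 76,860 × $22.15 = $1,702,449.00.
EBIT = $1,702,449.00 − $1,276,800 = $425,649.00. Interest = $109,568.00.
DOL = $1,702,449.00 ÷ $425,649.00 = 3.9997; DFL = $425,649.00 ÷ $316,081.00 = 1.3466.
DCL = DOL × DFL = 3.9997 × 1.3466 = 5.3860.

5.39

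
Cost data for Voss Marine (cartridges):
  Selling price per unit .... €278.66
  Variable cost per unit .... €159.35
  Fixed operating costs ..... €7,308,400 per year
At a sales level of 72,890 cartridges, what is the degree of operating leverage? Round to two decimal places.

Total contribution margin = 72,890 × €119.31 = €8,696,505.90.
Subtracting fixed costs: EBIT = €8,696,505.90 − €7,308,400 = €1,388,105.90.
So DOL = total CM / EBIT = €8,696,505.90 / €1,388,105.90 = 6.2650.

6.27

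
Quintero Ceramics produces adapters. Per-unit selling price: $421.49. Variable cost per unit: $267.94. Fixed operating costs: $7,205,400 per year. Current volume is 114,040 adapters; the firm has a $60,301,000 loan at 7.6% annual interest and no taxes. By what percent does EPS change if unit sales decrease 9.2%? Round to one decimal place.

-28.2%

At 114,040 units, contribution = 114,040 × $153.55 = $17,510,842.00.
Operating income = contribution − fixed costs = $17,510,842.00 − $7,205,400 = $10,305,442.00.
After interest of $4,582,876.00, pre-tax earnings = $5,722,566.00.
Degree of combined leverage = contribution ÷ (EBIT − I) = $17,510,842.00 ÷ $5,722,566.00 = 3.0600.
EPS therefore changes by 3.0600 × (-9.2%) = -28.2%.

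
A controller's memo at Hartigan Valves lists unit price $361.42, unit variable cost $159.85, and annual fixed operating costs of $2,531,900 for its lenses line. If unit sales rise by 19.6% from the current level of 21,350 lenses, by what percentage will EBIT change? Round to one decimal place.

Total contribution margin = 21,350 × $201.57 = $4,303,519.50.
Operating income = contribution − fixed costs = $4,303,519.50 − $2,531,900 = $1,771,619.50.
Degree of operating leverage = $4,303,519.50 / $1,771,619.50 = 2.4291.
Operating income changes by 2.4291 × +19.6% = +47.6%.

+47.6%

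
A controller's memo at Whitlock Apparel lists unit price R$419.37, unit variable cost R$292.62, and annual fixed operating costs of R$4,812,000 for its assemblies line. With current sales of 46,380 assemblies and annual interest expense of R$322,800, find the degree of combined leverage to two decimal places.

7.90

Contribution at this volume is 46,380 × R$126.75 = R$5,878,665.00.
EBIT = R$5,878,665.00 − R$4,812,000 = R$1,066,665.00. Interest = R$322,800.00.
DOL = R$5,878,665.00 ÷ R$1,066,665.00 = 5.5113; DFL = R$1,066,665.00 ÷ R$743,865.00 = 1.4339.
DCL = DOL × DFL = 5.5113 × 1.4339 = 7.9027.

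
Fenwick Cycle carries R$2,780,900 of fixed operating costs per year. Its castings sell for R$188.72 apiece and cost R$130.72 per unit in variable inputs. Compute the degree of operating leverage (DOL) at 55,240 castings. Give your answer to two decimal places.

Total contribution margin = 55,240 × R$58.00 = R$3,203,920.00.
EBIT = R$3,203,920.00 − R$2,780,900 = R$423,020.00.
DOL = contribution ÷ EBIT = R$3,203,920.00 ÷ R$423,020.00 = 7.5739.

7.57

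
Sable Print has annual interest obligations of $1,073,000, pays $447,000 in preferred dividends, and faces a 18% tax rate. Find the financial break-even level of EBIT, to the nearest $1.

Preferred dividends are paid after tax, so their pre-tax equivalent is $447,000 ÷ (1 − 0.18) = $545,121.95.
EPS = 0 when EBIT covers interest plus the pre-tax preferred burden: $1,073,000 + $545,121.95 = $1,618,121.95.

$1,618,122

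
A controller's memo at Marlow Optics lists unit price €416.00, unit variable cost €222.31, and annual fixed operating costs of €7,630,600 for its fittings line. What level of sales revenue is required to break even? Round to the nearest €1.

CM per unit = €416.00 − €222.31 = €193.69; CM ratio = €193.69 / €416.00 = 0.4656.
Break-even sales = FC ÷ CM ratio = €7,630,600 × €416.00 / €193.69 = €16,388,712.

€16,388,712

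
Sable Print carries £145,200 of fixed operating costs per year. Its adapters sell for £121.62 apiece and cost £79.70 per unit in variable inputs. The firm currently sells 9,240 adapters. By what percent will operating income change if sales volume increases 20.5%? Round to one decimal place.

+32.8%

Total contribution margin = 9,240 × £41.92 = £387,340.80.
Subtracting fixed costs: EBIT = £387,340.80 − £145,200 = £242,140.80.
Degree of operating leverage = £387,340.80 / £242,140.80 = 1.5997.
Operating income changes by 1.5997 × +20.5% = +32.8%.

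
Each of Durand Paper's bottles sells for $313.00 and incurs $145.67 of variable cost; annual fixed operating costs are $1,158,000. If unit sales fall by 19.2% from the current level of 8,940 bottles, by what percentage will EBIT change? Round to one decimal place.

Total contribution margin = 8,940 × $167.33 = $1,495,930.20.
Operating income = contribution − fixed costs = $1,495,930.20 − $1,158,000 = $337,930.20.
DOL = contribution ÷ EBIT = $1,495,930.20 ÷ $337,930.20 = 4.4267.
%ΔEBIT = DOL × %ΔSales = 4.4267 × -19.2% = -85.0%.

-85.0%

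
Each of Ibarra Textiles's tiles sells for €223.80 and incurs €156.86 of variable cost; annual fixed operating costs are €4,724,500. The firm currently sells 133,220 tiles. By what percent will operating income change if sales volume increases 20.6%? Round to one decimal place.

+43.8%

At 133,220 units, contribution = 133,220 × €66.94 = €8,917,746.80.
Operating income = contribution − fixed costs = €8,917,746.80 − €4,724,500 = €4,193,246.80.
So DOL = total CM / EBIT = €8,917,746.80 / €4,193,246.80 = 2.1267.
So EBIT moves 2.1267 × (+20.6%) = +43.8%.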